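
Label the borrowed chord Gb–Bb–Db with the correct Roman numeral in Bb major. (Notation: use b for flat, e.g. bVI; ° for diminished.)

In Bb major scale degree 6 is G; Gb is its lowered form, from Bb minor. The diatonic chord on degree 6 would be Gm (vi), but Gb–Bb–Db is the major chord from Bb minor. As a borrowed chord it is labeled bVI.

bVI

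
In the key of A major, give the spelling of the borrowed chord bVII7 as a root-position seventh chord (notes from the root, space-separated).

Scale degree 7 in A major is G#. bVII7 uses the lowered form, G, taken from A minor. Building the dominant-seventh chord from the parallel minor on G: G–B–D–F.

G B D F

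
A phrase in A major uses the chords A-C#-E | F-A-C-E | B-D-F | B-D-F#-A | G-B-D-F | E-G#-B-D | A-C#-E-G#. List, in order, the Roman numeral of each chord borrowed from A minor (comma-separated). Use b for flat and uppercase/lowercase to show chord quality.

bVImaj7, ii°, bVII7

In A major the diatonic chords are A, Bm, C#m, D, E, F#m, G#dim. Of the given chords, A–C#–E = A, B–D–F#–A = Bm7, E–G#–B–D = E7 and A–C#–E–G# = Amaj7 are diatonic. F–A–C–E is not: scale degree 6 in A major carries F#m (vi). In A minor the chord on that degree is Fmaj7, so here it functions as bVImaj7, borrowed from the parallel minor. B–D–F is not: scale degree 2 in A major carries Bm (ii). In A minor the chord on that degree is Bdim, so here it functions as ii°, borrowed from the parallel minor. But G–B–D–F is foreign: the diatonic vii° on degree 7 is G#dim, whereas G7 comes from A minor. It is labeled bVII7.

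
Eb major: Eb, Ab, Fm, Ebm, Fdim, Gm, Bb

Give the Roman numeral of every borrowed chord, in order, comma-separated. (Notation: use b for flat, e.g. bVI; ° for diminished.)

The diatonic triads in Eb major are Eb, Fm, Gm, Ab, Bb, Cm, Ddim. Of the given chords, Eb, Ab, Fm, Gm and Bb are diatonic. But Ebm (Eb–Gb–Bb) is foreign: the diatonic I on degree 1 is Eb, whereas Ebm comes from Eb minor. It is labeled i. But Fdim (F–Ab–Cb) is foreign: the diatonic ii on degree 2 is Fm, whereas Fdim comes from Eb minor. It is labeled ii°.

i, ii°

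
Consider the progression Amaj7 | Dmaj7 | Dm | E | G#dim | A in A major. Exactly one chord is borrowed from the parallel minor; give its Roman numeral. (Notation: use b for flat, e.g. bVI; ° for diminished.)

iv

The diatonic triads in A major are A, Bm, C#m, D, E, F#m, G#dim. Of the given chords, Amaj7, Dmaj7, E, G#dim and A are diatonic. Dm (D–F–A) doesn't fit — on degree 4 A major would have D (IV). Dm is the degree-4 chord of A minor, so it is the borrowed iv.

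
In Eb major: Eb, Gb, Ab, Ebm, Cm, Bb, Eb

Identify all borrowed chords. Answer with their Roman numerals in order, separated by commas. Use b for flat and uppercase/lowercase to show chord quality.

Eb major has the diatonic set Eb, Fm, Gm, Ab, Bb, Cm, Ddim. Eb, Ab, Cm and Bb are all diatonic. Gb (Gb–Bb–Db) is not: scale degree 3 in Eb major carries Gm (iii). In Eb minor the chord on that degree is Gb, so here it functions as bIII, borrowed from the parallel minor. But Ebm (Eb–Gb–Bb) is foreign: the diatonic I on degree 1 is Eb, whereas Ebm comes from Eb minor. It is labeled i.

bIII, i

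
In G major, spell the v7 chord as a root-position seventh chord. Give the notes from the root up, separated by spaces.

D F A C

The root, D, is scale degree 5 — the same note in G major and G minor; only the chord quality changes. Stacking thirds in G minor on D gives D–F–A–C.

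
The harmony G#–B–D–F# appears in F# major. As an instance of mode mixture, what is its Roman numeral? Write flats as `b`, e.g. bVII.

G# is scale degree 2 in F# major. G#–B–D–F# is a half-diminished-seventh chord — the form found in F# minor, not the diatonic ii (G#m). Borrowed into F# major it is written iiø7.

iiø7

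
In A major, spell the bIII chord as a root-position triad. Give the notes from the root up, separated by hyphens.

C-E-G

bIII is built on the lowered scale degree 3. In A major degree 3 is C#; lowered it becomes C. In A minor the chord on C is C–E–G.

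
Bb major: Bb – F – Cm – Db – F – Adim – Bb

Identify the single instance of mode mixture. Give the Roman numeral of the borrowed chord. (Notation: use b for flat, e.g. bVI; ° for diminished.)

The diatonic triads in Bb major are Bb, Cm, Dm, Eb, F, Gm, Adim. Of the given chords, Bb, F, Cm and Adim are diatonic. Db (Db–F–Ab) is not: scale degree 3 in Bb major carries Dm (iii). In Bb minor the chord on that degree is Db, so here it functions as bIII, borrowed from the parallel minor.

bIII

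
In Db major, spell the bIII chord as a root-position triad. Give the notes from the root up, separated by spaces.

Fb Ab Cb

bIII is built on the lowered scale degree 3. In Db major degree 3 is F; lowered it becomes Fb. Stacking thirds in Db minor on Fb gives Fb–Ab–Cb.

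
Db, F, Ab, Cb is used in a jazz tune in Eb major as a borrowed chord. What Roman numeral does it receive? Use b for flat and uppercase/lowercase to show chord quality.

bVII7

The root Db is the lowered 7th scale degree — diatonically Eb major has D there. Diatonically Eb major has Ddim (vii°) on that degree; Db–F–Ab–Cb is instead the dominant-seventh chord native to Eb minor, so it takes the label bVII7.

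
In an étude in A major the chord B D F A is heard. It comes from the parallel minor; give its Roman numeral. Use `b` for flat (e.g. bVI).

iiø7

B is scale degree 2 in A major. The diatonic chord on degree 2 would be Bm (ii), but B–D–F–A is the half-diminished-seventh chord from A minor. As a borrowed chord it is labeled iiø7.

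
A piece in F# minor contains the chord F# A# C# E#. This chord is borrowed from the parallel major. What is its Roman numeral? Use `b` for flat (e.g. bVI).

Imaj7

The root F# is the diatonic 1st degree of F# minor; the borrowing shows in the chord quality. F#–A#–C#–E# is a major-seventh chord — the form found in F# major, not the diatonic i (F#m). Borrowed into F# minor it is written Imaj7.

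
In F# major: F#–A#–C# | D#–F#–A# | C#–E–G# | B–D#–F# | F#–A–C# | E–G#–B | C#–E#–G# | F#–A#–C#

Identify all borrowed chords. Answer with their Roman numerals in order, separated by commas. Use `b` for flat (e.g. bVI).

v, i, bVII

The diatonic triads in F# major are F#, G#m, A#m, B, C#, D#m, E#dim. F#–A#–C# = F#, D#–F#–A# = D#m, B–D#–F# = B and C#–E#–G# = C# all belong to that set. But C#–E–G# is foreign: the diatonic V on degree 5 is C#, whereas C#m comes from F# minor. It is labeled v. F#–A–C# is not: scale degree 1 in F# major carries F# (I). In F# minor the chord on that degree is F#m, so here it functions as i, borrowed from the parallel minor. E–G#–B is not: scale degree 7 in F# major carries E#dim (vii°). In F# minor the chord on that degree is E, so here it functions as bVII, borrowed from the parallel minor.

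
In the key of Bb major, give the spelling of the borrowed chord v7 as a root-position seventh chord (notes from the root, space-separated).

F Ab C Eb

The root, F, is scale degree 5 — the same note in Bb major and Bb minor; only the chord quality changes. In Bb minor the chord on F is F–Ab–C–Eb.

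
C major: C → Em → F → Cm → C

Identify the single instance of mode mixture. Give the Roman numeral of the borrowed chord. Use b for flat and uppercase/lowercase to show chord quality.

In C major the diatonic chords are C, Dm, Em, F, G, Am, Bdim. C, Em and F are all diatonic. Cm (C–Eb–G) doesn't fit — on degree 1 C major would have C (I). Cm is the degree-1 chord of C minor, so it is the borrowed i.

i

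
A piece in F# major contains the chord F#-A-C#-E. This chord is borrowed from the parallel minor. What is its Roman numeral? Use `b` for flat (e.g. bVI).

i7

The root F# is the diatonic 1st degree of F# major; the borrowing shows in the chord quality. F#–A–C#–E is a minor-seventh chord — the form found in F# minor, not the diatonic I (F#). Borrowed into F# major it is written i7.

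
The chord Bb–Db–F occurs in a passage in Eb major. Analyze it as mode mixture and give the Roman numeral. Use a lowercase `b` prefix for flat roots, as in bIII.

v

Bb is scale degree 5 in Eb major. Diatonically Eb major has Bb (V) on that degree; Bb–Db–F is instead the minor chord native to Eb minor, so it takes the label v.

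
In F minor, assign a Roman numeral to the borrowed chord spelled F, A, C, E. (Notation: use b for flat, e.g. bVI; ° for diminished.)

Imaj7

F is scale degree 1 in F minor. F–A–C–E is a major-seventh chord — the form found in F major, not the diatonic i (Fm). Borrowed into F minor it is written Imaj7.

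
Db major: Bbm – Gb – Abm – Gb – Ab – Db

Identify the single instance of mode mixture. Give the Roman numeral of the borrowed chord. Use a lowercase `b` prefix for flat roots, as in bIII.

Db major has the diatonic set Db, Ebm, Fm, Gb, Ab, Bbm, Cdim. Bbm, Gb, Ab and Db all belong to that set. But Abm (Ab–Cb–Eb) is foreign: the diatonic V on degree 5 is Ab, whereas Abm comes from Db minor. It is labeled v.

v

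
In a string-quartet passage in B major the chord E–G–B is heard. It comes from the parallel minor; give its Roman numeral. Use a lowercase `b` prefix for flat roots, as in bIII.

iv

E is scale degree 4 in B major. E–G–B is a minor chord — the form found in B minor, not the diatonic IV (E). Borrowed into B major it is written iv.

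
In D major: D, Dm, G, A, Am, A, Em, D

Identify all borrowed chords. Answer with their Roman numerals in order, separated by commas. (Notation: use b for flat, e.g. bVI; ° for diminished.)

i, v

D major has the diatonic set D, Em, F#m, G, A, Bm, C#dim. D, G, A and Em all belong to that set. Dm (D–F–A) doesn't fit — on degree 1 D major would have D (I). Dm is the degree-1 chord of D minor, so it is the borrowed i. Am (A–C–E) is not: scale degree 5 in D major carries A (V). In D minor the chord on that degree is Am, so here it functions as v, borrowed from the parallel minor.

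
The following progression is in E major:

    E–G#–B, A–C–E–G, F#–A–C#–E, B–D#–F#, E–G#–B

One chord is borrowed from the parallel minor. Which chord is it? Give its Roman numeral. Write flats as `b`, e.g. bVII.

iv7

E major has the diatonic set E, F#m, G#m, A, B, C#m, D#dim. E–G#–B = E, F#–A–C#–E = F#m7 and B–D#–F# = B all belong to that set. But A–C–E–G is foreign: the diatonic IV on degree 4 is A, whereas Am7 comes from E minor. It is labeled iv7.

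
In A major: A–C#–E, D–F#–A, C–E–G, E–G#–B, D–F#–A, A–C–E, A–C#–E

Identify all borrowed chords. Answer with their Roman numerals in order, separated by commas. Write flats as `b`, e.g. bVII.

In A major the diatonic chords are A, Bm, C#m, D, E, F#m, G#dim. Of the given chords, A–C#–E = A, D–F#–A = D and E–G#–B = E are diatonic. C–E–G is not: scale degree 3 in A major carries C#m (iii). In A minor the chord on that degree is C, so here it functions as bIII, borrowed from the parallel minor. A–C–E is not: scale degree 1 in A major carries A (I). In A minor the chord on that degree is Am, so here it functions as i, borrowed from the parallel minor.

bIII, i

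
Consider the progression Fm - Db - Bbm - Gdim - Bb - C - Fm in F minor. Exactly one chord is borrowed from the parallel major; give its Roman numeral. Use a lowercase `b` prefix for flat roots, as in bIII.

In F minor (with V from harmonic minor) the diatonic chords are Fm, Gdim, Ab, Bbm, C, Db, Eb. Fm, Db, Bbm, Gdim and C are all diatonic. Bb (Bb–D–F) is not: scale degree 4 in F minor carries Bbm (iv). In F major the chord on that degree is Bb, so here it functions as IV, borrowed from the parallel major.

IV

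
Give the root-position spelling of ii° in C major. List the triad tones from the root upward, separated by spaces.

D F Ab

ii° is built on scale degree 2, which is D in both C major and its parallel. Building the diminished chord from the parallel minor on D: D–F–Ab.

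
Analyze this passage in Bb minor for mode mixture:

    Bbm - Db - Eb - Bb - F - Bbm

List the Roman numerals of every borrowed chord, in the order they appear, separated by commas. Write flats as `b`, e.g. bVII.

IV, I

In Bb minor (with V from harmonic minor) the diatonic chords are Bbm, Cdim, Db, Ebm, F, Gb, Ab. Bbm, Db and F all belong to that set. Eb (Eb–G–Bb) is not: scale degree 4 in Bb minor carries Ebm (iv). In Bb major the chord on that degree is Eb, so here it functions as IV, borrowed from the parallel major. But Bb (Bb–D–F) is foreign: the diatonic i on degree 1 is Bbm, whereas Bb comes from Bb major. It is labeled I.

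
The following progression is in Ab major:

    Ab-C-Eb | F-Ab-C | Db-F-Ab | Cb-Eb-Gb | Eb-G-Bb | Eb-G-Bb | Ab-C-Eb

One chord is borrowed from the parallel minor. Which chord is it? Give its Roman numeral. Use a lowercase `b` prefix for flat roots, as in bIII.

Ab major has the diatonic set Ab, Bbm, Cm, Db, Eb, Fm, Gdim. Ab–C–Eb = Ab, F–Ab–C = Fm, Db–F–Ab = Db and Eb–G–Bb = Eb all belong to that set. Cb–Eb–Gb doesn't fit — on degree 3 Ab major would have Cm (iii). Cb is the degree-3 chord of Ab minor, so it is the borrowed bIII.

bIII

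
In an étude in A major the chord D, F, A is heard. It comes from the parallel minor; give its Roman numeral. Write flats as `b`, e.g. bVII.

The root D is the diatonic 4th degree of A major; the borrowing shows in the chord quality. The diatonic chord on degree 4 would be D (IV), but D–F–A is the minor chord from A minor. As a borrowed chord it is labeled iv.

iv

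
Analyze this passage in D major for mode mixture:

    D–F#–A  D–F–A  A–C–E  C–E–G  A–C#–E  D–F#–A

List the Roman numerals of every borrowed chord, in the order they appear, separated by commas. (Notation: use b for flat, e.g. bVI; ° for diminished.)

D major has the diatonic set D, Em, F#m, G, A, Bm, C#dim. D–F#–A = D and A–C#–E = A are both diatonic. But D–F–A is foreign: the diatonic I on degree 1 is D, whereas Dm comes from D minor. It is labeled i. A–C–E is not: scale degree 5 in D major carries A (V). In D minor the chord on that degree is Am, so here it functions as v, borrowed from the parallel minor. But C–E–G is foreign: the diatonic vii° on degree 7 is C#dim, whereas C comes from D minor. It is labeled bVII.

i, v, bVII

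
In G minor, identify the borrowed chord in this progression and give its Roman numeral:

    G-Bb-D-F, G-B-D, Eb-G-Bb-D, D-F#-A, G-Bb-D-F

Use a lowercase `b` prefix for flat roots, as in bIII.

I

In G minor (with V from harmonic minor) the diatonic chords are Gm, Adim, Bb, Cm, D, Eb, F. G–Bb–D–F = Gm7, Eb–G–Bb–D = Ebmaj7 and D–F#–A = D are all diatonic. G–B–D is not: scale degree 1 in G minor carries Gm (i). In G major the chord on that degree is G, so here it functions as I, borrowed from the parallel major.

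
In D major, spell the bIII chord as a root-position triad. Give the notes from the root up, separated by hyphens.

F-A-C

Scale degree 3 in D major is F#. bIII uses the lowered form, F, taken from D minor. In D minor the chord on F is F–A–C.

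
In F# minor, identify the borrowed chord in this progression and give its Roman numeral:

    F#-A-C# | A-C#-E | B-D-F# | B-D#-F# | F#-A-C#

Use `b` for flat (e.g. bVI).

IV

The diatonic triads in F# minor (with V from harmonic minor) are F#m, G#dim, A, Bm, C#, D, E. F#–A–C# = F#m, A–C#–E = A and B–D–F# = Bm are all diatonic. But B–D#–F# is foreign: the diatonic iv on degree 4 is Bm, whereas B comes from F# major. It is labeled IV.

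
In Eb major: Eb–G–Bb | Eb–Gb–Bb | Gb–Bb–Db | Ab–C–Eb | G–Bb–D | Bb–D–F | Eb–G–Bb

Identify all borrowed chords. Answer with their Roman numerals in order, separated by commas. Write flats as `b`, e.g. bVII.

Eb major has the diatonic set Eb, Fm, Gm, Ab, Bb, Cm, Ddim. Of the given chords, Eb–G–Bb = Eb, Ab–C–Eb = Ab, G–Bb–D = Gm and Bb–D–F = Bb are diatonic. Eb–Gb–Bb doesn't fit — on degree 1 Eb major would have Eb (I). Ebm is the degree-1 chord of Eb minor, so it is the borrowed i. But Gb–Bb–Db is foreign: the diatonic iii on degree 3 is Gm, whereas Gb comes from Eb minor. It is labeled bIII.

i, bIII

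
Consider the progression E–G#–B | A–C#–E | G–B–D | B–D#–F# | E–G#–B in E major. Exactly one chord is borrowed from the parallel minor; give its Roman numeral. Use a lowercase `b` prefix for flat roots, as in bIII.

E major has the diatonic set E, F#m, G#m, A, B, C#m, D#dim. Of the given chords, E–G#–B = E, A–C#–E = A and B–D#–F# = B are diatonic. G–B–D doesn't fit — on degree 3 E major would have G#m (iii). G is the degree-3 chord of E minor, so it is the borrowed bIII.

bIII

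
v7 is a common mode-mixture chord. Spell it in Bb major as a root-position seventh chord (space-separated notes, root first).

v7 is built on scale degree 5, which is F in both Bb major and its parallel. Stacking thirds in Bb minor on F gives F–Ab–C–Eb.

F Ab C Eb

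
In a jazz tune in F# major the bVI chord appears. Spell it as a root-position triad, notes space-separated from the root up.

D F# A

bVI is built on the lowered scale degree 6. In F# major degree 6 is D#; lowered it becomes D. Building the major chord from the parallel minor on D: D–F#–A.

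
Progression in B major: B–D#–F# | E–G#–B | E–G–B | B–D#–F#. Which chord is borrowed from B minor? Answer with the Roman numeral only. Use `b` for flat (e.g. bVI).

In B major the diatonic chords are B, C#m, D#m, E, F#, G#m, A#dim. B–D#–F# = B and E–G#–B = E are both diatonic. But E–G–B is foreign: the diatonic IV on degree 4 is E, whereas Em comes from B minor. It is labeled iv.

iv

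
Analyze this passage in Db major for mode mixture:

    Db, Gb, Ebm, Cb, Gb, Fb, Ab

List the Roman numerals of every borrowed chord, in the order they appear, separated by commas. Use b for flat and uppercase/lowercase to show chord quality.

bVII, bIII

In Db major the diatonic chords are Db, Ebm, Fm, Gb, Ab, Bbm, Cdim. Db, Gb, Ebm and Ab are all diatonic. But Cb (Cb–Eb–Gb) is foreign: the diatonic vii° on degree 7 is Cdim, whereas Cb comes from Db minor. It is labeled bVII. But Fb (Fb–Ab–Cb) is foreign: the diatonic iii on degree 3 is Fm, whereas Fb comes from Db minor. It is labeled bIII.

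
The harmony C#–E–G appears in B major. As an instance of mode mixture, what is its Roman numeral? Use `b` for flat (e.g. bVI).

ii°

The root C# is the diatonic 2nd degree of B major; the borrowing shows in the chord quality. The diatonic chord on degree 2 would be C#m (ii), but C#–E–G is the diminished chord from B minor. As a borrowed chord it is labeled ii°.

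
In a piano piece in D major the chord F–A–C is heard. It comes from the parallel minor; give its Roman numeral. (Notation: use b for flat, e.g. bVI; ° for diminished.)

F is the lowered form of scale degree 3 in D major (the diatonic degree 3 is F#). F–A–C is a major chord — the form found in D minor, not the diatonic iii (F#m). Borrowed into D major it is written bIII.

bIII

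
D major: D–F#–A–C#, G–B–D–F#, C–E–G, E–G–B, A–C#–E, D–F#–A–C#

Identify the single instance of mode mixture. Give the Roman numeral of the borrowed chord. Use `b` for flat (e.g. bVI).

bVII

The diatonic triads in D major are D, Em, F#m, G, A, Bm, C#dim. D–F#–A–C# = Dmaj7, G–B–D–F# = Gmaj7, E–G–B = Em and A–C#–E = A all belong to that set. But C–E–G is foreign: the diatonic vii° on degree 7 is C#dim, whereas C comes from D minor. It is labeled bVII.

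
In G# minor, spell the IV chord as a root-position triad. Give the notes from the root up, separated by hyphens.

IV is built on scale degree 4, which is C# in both G# minor and its parallel. Building the major chord from the parallel major on C#: C#–E#–G#.

C#-E#-G#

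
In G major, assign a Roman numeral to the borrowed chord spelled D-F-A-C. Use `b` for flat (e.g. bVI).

D is scale degree 5 in G major. D–F–A–C is a minor-seventh chord — the form found in G minor, not the diatonic V (D). Borrowed into G major it is written v7.

v7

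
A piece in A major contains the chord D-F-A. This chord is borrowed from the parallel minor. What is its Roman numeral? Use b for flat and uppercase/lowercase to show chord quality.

D is scale degree 4 in A major. D–F–A is a minor chord — the form found in A minor, not the diatonic IV (D). Borrowed into A major it is written iv.

iv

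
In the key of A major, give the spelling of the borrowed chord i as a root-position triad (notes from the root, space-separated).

i is built on scale degree 1, which is A in both A major and its parallel. Building the minor chord from the parallel minor on A: A–C–E.

A C E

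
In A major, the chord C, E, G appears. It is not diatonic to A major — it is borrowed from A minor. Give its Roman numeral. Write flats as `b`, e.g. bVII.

In A major scale degree 3 is C#; C is its lowered form, from A minor. The diatonic chord on degree 3 would be C#m (iii), but C–E–G is the major chord from A minor. As a borrowed chord it is labeled bIII.

bIII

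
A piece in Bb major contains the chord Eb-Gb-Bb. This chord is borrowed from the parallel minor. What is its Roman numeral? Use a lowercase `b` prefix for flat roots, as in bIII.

iv

Eb is scale degree 4 in Bb major. The diatonic chord on degree 4 would be Eb (IV), but Eb–Gb–Bb is the minor chord from Bb minor. As a borrowed chord it is labeled iv.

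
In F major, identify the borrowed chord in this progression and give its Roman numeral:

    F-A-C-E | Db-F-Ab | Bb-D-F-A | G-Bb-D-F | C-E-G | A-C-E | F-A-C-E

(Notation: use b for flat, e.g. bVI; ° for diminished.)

In F major the diatonic chords are F, Gm, Am, Bb, C, Dm, Edim. F–A–C–E = Fmaj7, Bb–D–F–A = Bbmaj7, G–Bb–D–F = Gm7, C–E–G = C and A–C–E = Am all belong to that set. Db–F–Ab doesn't fit — on degree 6 F major would have Dm (vi). Db is the degree-6 chord of F minor, so it is the borrowed bVI.

bVI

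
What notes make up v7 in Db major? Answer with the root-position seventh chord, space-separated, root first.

The root, Ab, is scale degree 5 — the same note in Db major and Db minor; only the chord quality changes. Stacking thirds in Db minor on Ab gives Ab–Cb–Eb–Gb.

Ab Cb Eb Gb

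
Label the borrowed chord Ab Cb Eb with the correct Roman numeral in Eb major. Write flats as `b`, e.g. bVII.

iv

Ab is scale degree 4 in Eb major. Ab–Cb–Eb is a minor chord — the form found in Eb minor, not the diatonic IV (Ab). Borrowed into Eb major it is written iv.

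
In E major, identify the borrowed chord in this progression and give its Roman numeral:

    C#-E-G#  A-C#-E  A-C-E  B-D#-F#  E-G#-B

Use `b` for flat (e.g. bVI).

iv

The diatonic triads in E major are E, F#m, G#m, A, B, C#m, D#dim. Of the given chords, C#–E–G# = C#m, A–C#–E = A, B–D#–F# = B and E–G#–B = E are diatonic. A–C–E is not: scale degree 4 in E major carries A (IV). In E minor the chord on that degree is Am, so here it functions as iv, borrowed from the parallel minor.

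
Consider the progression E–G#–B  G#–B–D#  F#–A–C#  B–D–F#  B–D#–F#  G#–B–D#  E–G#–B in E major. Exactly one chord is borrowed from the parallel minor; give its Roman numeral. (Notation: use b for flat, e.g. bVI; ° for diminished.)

v

E major has the diatonic set E, F#m, G#m, A, B, C#m, D#dim. Of the given chords, E–G#–B = E, G#–B–D# = G#m, F#–A–C# = F#m and B–D#–F# = B are diatonic. B–D–F# doesn't fit — on degree 5 E major would have B (V). Bm is the degree-5 chord of E minor, so it is the borrowed v.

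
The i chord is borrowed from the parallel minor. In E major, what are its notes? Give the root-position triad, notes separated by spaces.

E G B

The root, E, is scale degree 1 — the same note in E major and E minor; only the chord quality changes. In E minor the chord on E is E–G–B.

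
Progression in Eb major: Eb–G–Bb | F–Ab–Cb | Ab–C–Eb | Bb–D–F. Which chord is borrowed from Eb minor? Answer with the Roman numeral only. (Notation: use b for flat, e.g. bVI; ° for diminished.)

The diatonic triads in Eb major are Eb, Fm, Gm, Ab, Bb, Cm, Ddim. Of the given chords, Eb–G–Bb = Eb, Ab–C–Eb = Ab and Bb–D–F = Bb are diatonic. F–Ab–Cb is not: scale degree 2 in Eb major carries Fm (ii). In Eb minor the chord on that degree is Fdim, so here it functions as ii°, borrowed from the parallel minor.

ii°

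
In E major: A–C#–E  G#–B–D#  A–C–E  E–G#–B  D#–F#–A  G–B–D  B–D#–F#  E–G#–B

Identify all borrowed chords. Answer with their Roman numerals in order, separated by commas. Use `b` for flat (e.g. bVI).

iv, bIII

The diatonic triads in E major are E, F#m, G#m, A, B, C#m, D#dim. A–C#–E = A, G#–B–D# = G#m, E–G#–B = E, D#–F#–A = D#dim and B–D#–F# = B all belong to that set. A–C–E doesn't fit — on degree 4 E major would have A (IV). Am is the degree-4 chord of E minor, so it is the borrowed iv. G–B–D is not: scale degree 3 in E major carries G#m (iii). In E minor the chord on that degree is G, so here it functions as bIII, borrowed from the parallel minor.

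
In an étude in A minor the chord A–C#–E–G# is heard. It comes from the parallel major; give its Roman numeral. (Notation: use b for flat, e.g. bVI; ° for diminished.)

A is scale degree 1 in A minor. A–C#–E–G# is a major-seventh chord — the form found in A major, not the diatonic i (Am). Borrowed into A minor it is written Imaj7.

Imaj7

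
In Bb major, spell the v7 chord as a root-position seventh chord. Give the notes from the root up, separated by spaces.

The root, F, is scale degree 5 — the same note in Bb major and Bb minor; only the chord quality changes. Building the minor-seventh chord from the parallel minor on F: F–Ab–C–Eb.

F Ab C Eb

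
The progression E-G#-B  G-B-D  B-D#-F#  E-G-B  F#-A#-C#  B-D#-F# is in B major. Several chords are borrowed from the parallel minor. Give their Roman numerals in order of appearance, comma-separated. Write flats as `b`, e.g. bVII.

bVI, iv

In B major the diatonic chords are B, C#m, D#m, E, F#, G#m, A#dim. E–G#–B = E, B–D#–F# = B and F#–A#–C# = F# are all diatonic. G–B–D doesn't fit — on degree 6 B major would have G#m (vi). G is the degree-6 chord of B minor, so it is the borrowed bVI. But E–G–B is foreign: the diatonic IV on degree 4 is E, whereas Em comes from B minor. It is labeled iv.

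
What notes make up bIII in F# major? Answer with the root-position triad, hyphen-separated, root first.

A-C#-E

bIII is built on the lowered scale degree 3. In F# major degree 3 is A#; lowered it becomes A. Stacking thirds in F# minor on A gives A–C#–E.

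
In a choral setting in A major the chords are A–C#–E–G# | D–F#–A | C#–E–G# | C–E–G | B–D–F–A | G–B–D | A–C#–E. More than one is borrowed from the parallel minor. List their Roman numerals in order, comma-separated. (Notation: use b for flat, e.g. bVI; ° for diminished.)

bIII, iiø7, bVII

The diatonic triads in A major are A, Bm, C#m, D, E, F#m, G#dim. Of the given chords, A–C#–E–G# = Amaj7, D–F#–A = D, C#–E–G# = C#m and A–C#–E = A are diatonic. C–E–G is not: scale degree 3 in A major carries C#m (iii). In A minor the chord on that degree is C, so here it functions as bIII, borrowed from the parallel minor. B–D–F–A doesn't fit — on degree 2 A major would have Bm (ii). Bm7b5 is the degree-2 chord of A minor, so it is the borrowed iiø7. G–B–D is not: scale degree 7 in A major carries G#dim (vii°). In A minor the chord on that degree is G, so here it functions as bVII, borrowed from the parallel minor.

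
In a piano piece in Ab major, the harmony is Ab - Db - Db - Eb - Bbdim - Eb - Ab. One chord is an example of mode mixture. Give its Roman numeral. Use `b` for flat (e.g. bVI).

The diatonic triads in Ab major are Ab, Bbm, Cm, Db, Eb, Fm, Gdim. Of the given chords, Ab, Db and Eb are diatonic. Bbdim (Bb–Db–Fb) doesn't fit — on degree 2 Ab major would have Bbm (ii). Bbdim is the degree-2 chord of Ab minor, so it is the borrowed ii°.

ii°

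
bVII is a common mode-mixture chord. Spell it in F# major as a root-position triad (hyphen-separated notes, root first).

E-G#-B

The root of bVII is the lowered 7th degree: E# becomes E. Stacking thirds in F# minor on E gives E–G#–B.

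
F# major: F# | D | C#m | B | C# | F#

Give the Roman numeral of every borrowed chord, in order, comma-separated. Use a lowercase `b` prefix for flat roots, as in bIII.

bVI, v

The diatonic triads in F# major are F#, G#m, A#m, B, C#, D#m, E#dim. F#, B and C# are all diatonic. D (D–F#–A) doesn't fit — on degree 6 F# major would have D#m (vi). D is the degree-6 chord of F# minor, so it is the borrowed bVI. C#m (C#–E–G#) doesn't fit — on degree 5 F# major would have C# (V). C#m is the degree-5 chord of F# minor, so it is the borrowed v.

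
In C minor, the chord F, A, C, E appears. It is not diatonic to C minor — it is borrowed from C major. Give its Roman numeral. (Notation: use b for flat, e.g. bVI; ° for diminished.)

The root F is the diatonic 4th degree of C minor; the borrowing shows in the chord quality. F–A–C–E is a major-seventh chord — the form found in C major, not the diatonic iv (Fm). Borrowed into C minor it is written IVmaj7.

IVmaj7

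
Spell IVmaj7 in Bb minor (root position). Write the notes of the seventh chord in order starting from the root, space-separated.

The root, Eb, is scale degree 4 — the same note in Bb minor and Bb major; only the chord quality changes. In Bb major the chord on Eb is Eb–G–Bb–D.

Eb G Bb D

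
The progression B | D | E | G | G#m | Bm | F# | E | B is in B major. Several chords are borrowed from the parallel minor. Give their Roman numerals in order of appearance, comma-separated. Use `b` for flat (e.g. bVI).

bIII, bVI, i

B major has the diatonic set B, C#m, D#m, E, F#, G#m, A#dim. Of the given chords, B, E, G#m and F# are diatonic. D (D–F#–A) doesn't fit — on degree 3 B major would have D#m (iii). D is the degree-3 chord of B minor, so it is the borrowed bIII. But G (G–B–D) is foreign: the diatonic vi on degree 6 is G#m, whereas G comes from B minor. It is labeled bVI. But Bm (B–D–F#) is foreign: the diatonic I on degree 1 is B, whereas Bm comes from B minor. It is labeled i.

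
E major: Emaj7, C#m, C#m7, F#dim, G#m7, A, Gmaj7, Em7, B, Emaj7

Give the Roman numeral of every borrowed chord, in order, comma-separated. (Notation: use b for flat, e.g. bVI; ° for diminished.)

ii°, bIIImaj7, i7

The diatonic triads in E major are E, F#m, G#m, A, B, C#m, D#dim. Emaj7, C#m, C#m7, G#m7, A and B are all diatonic. But F#dim (F#–A–C) is foreign: the diatonic ii on degree 2 is F#m, whereas F#dim comes from E minor. It is labeled ii°. But Gmaj7 (G–B–D–F#) is foreign: the diatonic iii on degree 3 is G#m, whereas Gmaj7 comes from E minor. It is labeled bIIImaj7. But Em7 (E–G–B–D) is foreign: the diatonic I on degree 1 is E, whereas Em7 comes from E minor. It is labeled i7.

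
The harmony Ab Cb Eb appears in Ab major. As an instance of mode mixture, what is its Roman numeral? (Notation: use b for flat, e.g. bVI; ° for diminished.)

The root Ab is the diatonic 1st degree of Ab major; the borrowing shows in the chord quality. Ab–Cb–Eb is a minor chord — the form found in Ab minor, not the diatonic I (Ab). Borrowed into Ab major it is written i.

i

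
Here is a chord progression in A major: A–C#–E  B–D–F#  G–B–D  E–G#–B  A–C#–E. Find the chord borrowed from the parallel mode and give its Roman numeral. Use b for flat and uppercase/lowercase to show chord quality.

The diatonic triads in A major are A, Bm, C#m, D, E, F#m, G#dim. A–C#–E = A, B–D–F# = Bm and E–G#–B = E all belong to that set. G–B–D is not: scale degree 7 in A major carries G#dim (vii°). In A minor the chord on that degree is G, so here it functions as bVII, borrowed from the parallel minor.

bVII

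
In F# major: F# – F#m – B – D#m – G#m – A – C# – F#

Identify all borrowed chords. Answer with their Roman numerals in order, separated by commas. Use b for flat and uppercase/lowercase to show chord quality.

In F# major the diatonic chords are F#, G#m, A#m, B, C#, D#m, E#dim. Of the given chords, F#, B, D#m, G#m and C# are diatonic. But F#m (F#–A–C#) is foreign: the diatonic I on degree 1 is F#, whereas F#m comes from F# minor. It is labeled i. A (A–C#–E) is not: scale degree 3 in F# major carries A#m (iii). In F# minor the chord on that degree is A, so here it functions as bIII, borrowed from the parallel minor.

i, bIII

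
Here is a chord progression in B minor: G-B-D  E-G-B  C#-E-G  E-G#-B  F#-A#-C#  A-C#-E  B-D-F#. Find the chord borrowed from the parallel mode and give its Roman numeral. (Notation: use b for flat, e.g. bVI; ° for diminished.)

B minor has the diatonic set Bm, C#dim, D, Em, F#, G, A (with V from harmonic minor). G–B–D = G, E–G–B = Em, C#–E–G = C#dim, F#–A#–C# = F#, A–C#–E = A and B–D–F# = Bm are all diatonic. E–G#–B is not: scale degree 4 in B minor carries Em (iv). In B major the chord on that degree is E, so here it functions as IV, borrowed from the parallel major.

IV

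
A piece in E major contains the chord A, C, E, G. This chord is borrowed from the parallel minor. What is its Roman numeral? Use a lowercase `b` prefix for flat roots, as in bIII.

The root A is the diatonic 4th degree of E major; the borrowing shows in the chord quality. Diatonically E major has A (IV) on that degree; A–C–E–G is instead the minor-seventh chord native to E minor, so it takes the label iv7.

iv7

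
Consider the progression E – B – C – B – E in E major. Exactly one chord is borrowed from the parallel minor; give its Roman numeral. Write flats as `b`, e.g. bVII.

E major has the diatonic set E, F#m, G#m, A, B, C#m, D#dim. Of the given chords, E and B are diatonic. C (C–E–G) doesn't fit — on degree 6 E major would have C#m (vi). C is the degree-6 chord of E minor, so it is the borrowed bVI.

bVI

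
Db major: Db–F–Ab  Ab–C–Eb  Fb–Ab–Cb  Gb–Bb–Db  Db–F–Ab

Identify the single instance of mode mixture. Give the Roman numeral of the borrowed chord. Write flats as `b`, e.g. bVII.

bIII

The diatonic triads in Db major are Db, Ebm, Fm, Gb, Ab, Bbm, Cdim. Of the given chords, Db–F–Ab = Db, Ab–C–Eb = Ab and Gb–Bb–Db = Gb are diatonic. Fb–Ab–Cb doesn't fit — on degree 3 Db major would have Fm (iii). Fb is the degree-3 chord of Db minor, so it is the borrowed bIII.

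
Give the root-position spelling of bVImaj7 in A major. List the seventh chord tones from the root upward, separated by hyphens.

The root of bVImaj7 is the lowered 6th degree: F# becomes F. Stacking thirds in A minor on F gives F–A–C–E.

F-A-C-E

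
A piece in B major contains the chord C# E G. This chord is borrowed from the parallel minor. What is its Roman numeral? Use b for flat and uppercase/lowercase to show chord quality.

ii°

The root C# is the diatonic 2nd degree of B major; the borrowing shows in the chord quality. C#–E–G is a diminished chord — the form found in B minor, not the diatonic ii (C#m). Borrowed into B major it is written ii°.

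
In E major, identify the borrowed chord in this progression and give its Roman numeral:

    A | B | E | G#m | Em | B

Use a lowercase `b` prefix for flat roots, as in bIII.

The diatonic triads in E major are E, F#m, G#m, A, B, C#m, D#dim. Of the given chords, A, B, E and G#m are diatonic. Em (E–G–B) doesn't fit — on degree 1 E major would have E (I). Em is the degree-1 chord of E minor, so it is the borrowed i.

i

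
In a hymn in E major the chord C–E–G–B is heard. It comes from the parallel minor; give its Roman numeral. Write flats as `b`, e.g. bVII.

bVImaj7

The root C is the lowered 6th scale degree — diatonically E major has C# there. Diatonically E major has C#m (vi) on that degree; C–E–G–B is instead the major-seventh chord native to E minor, so it takes the label bVImaj7.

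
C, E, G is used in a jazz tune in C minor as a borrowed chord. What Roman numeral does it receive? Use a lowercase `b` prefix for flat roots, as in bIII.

C is scale degree 1 in C minor. C–E–G is a major chord — the form found in C major, not the diatonic i (Cm). Borrowed into C minor it is written I.

I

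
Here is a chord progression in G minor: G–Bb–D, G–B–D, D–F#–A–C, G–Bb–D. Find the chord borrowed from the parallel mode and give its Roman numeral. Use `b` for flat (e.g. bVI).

The diatonic triads in G minor (with V from harmonic minor) are Gm, Adim, Bb, Cm, D, Eb, F. G–Bb–D = Gm and D–F#–A–C = D7 are both diatonic. G–B–D is not: scale degree 1 in G minor carries Gm (i). In G major the chord on that degree is G, so here it functions as I, borrowed from the parallel major.

I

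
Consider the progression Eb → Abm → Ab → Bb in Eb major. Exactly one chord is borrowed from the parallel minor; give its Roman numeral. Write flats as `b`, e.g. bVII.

Eb major has the diatonic set Eb, Fm, Gm, Ab, Bb, Cm, Ddim. Eb, Ab and Bb all belong to that set. Abm (Ab–Cb–Eb) is not: scale degree 4 in Eb major carries Ab (IV). In Eb minor the chord on that degree is Abm, so here it functions as iv, borrowed from the parallel minor.

iv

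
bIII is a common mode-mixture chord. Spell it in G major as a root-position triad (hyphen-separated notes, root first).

Bb-D-F

bIII is built on the lowered scale degree 3. In G major degree 3 is B; lowered it becomes Bb. Stacking thirds in G minor on Bb gives Bb–D–F.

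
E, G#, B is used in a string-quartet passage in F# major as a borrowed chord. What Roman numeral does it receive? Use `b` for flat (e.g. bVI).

E is the lowered form of scale degree 7 in F# major (the diatonic degree 7 is E#). Diatonically F# major has E#dim (vii°) on that degree; E–G#–B is instead the major chord native to F# minor, so it takes the label bVII.

bVII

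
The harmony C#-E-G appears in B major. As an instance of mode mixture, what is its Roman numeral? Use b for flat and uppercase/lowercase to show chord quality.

C# is scale degree 2 in B major. The diatonic chord on degree 2 would be C#m (ii), but C#–E–G is the diminished chord from B minor. As a borrowed chord it is labeled ii°.

ii°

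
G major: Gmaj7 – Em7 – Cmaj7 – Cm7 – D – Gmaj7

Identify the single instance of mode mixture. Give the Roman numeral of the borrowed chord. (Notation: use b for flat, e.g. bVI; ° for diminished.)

The diatonic triads in G major are G, Am, Bm, C, D, Em, F#dim. Of the given chords, Gmaj7, Em7, Cmaj7 and D are diatonic. But Cm7 (C–Eb–G–Bb) is foreign: the diatonic IV on degree 4 is C, whereas Cm7 comes from G minor. It is labeled iv7.

iv7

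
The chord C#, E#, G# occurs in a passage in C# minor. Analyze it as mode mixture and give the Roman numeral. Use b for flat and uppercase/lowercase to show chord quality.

C# is scale degree 1 in C# minor. The diatonic chord on degree 1 would be C#m (i), but C#–E#–G# is the major chord from C# major. As a borrowed chord it is labeled I.

I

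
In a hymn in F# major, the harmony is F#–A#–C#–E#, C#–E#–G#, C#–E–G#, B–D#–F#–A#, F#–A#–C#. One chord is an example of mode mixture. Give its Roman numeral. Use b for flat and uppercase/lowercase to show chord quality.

v

In F# major the diatonic chords are F#, G#m, A#m, B, C#, D#m, E#dim. F#–A#–C#–E# = F#maj7, C#–E#–G# = C#, B–D#–F#–A# = Bmaj7 and F#–A#–C# = F# are all diatonic. C#–E–G# is not: scale degree 5 in F# major carries C# (V). In F# minor the chord on that degree is C#m, so here it functions as v, borrowed from the parallel minor.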